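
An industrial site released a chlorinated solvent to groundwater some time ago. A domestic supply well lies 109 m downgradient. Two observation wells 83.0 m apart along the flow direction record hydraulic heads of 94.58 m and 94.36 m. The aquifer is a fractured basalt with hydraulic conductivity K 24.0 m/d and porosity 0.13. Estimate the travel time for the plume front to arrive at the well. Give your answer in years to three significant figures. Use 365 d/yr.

0.610 years

Hydraulic gradient i = (94.58 − 94.36) / 83.0 = 0.22 / 83.0 = 0.002651
q = Ki = 24.0 × 0.002651 = 0.06361 m/d
Average linear velocity = 0.06361 / 0.13 = 0.4893 m/d
t = L / v = 109 / 0.4893 = 222.7 d
   = 222.7 / 365 = 0.610 yr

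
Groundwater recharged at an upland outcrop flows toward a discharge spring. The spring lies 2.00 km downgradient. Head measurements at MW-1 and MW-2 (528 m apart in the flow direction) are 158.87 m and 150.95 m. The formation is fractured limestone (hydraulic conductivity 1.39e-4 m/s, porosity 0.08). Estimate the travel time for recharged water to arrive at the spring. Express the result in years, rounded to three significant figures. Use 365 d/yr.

Hydraulic gradient i = (158.87 − 150.95) / 528 = 7.92 / 528 = 0.01500
K = 1.39e-4 m/s × 86400 s/d = 12.01 m/d
Specific discharge q = 12.01 × 0.01500 = 0.1801 m/d
Average linear velocity = 0.1801 / 0.08 = 2.252 m/d
L = 2.00 km = 2000 m
t = L / v = 2000 / 2.252 = 888.2 d
   = 888.2 / 365 = 2.43 yr

2.43 years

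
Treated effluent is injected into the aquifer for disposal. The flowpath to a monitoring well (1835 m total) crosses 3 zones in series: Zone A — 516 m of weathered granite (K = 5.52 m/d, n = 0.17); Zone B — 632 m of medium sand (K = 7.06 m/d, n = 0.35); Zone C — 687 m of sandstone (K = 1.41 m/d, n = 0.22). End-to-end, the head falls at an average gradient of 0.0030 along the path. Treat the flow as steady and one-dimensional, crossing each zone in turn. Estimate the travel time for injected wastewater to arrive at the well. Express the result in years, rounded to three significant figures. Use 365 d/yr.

For zones in series the flux q is common to all zones; the equivalent conductivity is the harmonic (thickness-weighted) mean, K_eq = L_total / Σ(L_j/K_j).
Σ(L/K) = 516/5.52 + 632/7.06 + 687/1.41 = 93.48 + 89.52 + 487.2 = 670.2 d
K_eq = L_total / Σ(L/K) = 1835 / 670.2 = 2.738 m/d
q = K_eq · i = 2.738 × 0.0030 = 0.008214 m/d (same in every zone)
Zone A: v = q/n = 0.008214/0.17 = 0.04832 m/d → t_A = 516/0.04832 = 10680 d
Zone B: v = q/n = 0.008214/0.35 = 0.02347 m/d → t_B = 632/0.02347 = 26930 d
Zone C: v = q/n = 0.008214/0.22 = 0.03733 m/d → t_C = 687/0.03733 = 18400 d
Total t = 10680 + 26930 + 18400 = 56010 d
   = 56010 / 365 = 153 yr

153 years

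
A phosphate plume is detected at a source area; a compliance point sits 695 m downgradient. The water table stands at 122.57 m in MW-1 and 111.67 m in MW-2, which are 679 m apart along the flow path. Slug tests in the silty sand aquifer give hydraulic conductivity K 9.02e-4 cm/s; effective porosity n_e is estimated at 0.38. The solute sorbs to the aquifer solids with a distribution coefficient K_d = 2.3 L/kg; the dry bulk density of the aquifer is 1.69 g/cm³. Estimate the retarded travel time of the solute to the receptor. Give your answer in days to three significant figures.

Hydraulic gradient i = (122.57 − 111.67) / 679 = 10.90 / 679 = 0.01605
K = 9.02e-4 cm/s × 864 = 0.7793 m/d
Darcy flux q = K·i = 0.7793 × 0.01605 = 0.01251 m/d
Average linear velocity = 0.01251 / 0.38 = 0.03292 m/d
Retardation R = 1 + ρ_b·K_d/n = 1 + 1.69×2.3/0.38 = 11.23
Contaminant velocity v_c = v/R = 0.03292/11.23 = 0.002932 m/d
t = L/v_c = 695/0.002932 = 237000 d

237000 days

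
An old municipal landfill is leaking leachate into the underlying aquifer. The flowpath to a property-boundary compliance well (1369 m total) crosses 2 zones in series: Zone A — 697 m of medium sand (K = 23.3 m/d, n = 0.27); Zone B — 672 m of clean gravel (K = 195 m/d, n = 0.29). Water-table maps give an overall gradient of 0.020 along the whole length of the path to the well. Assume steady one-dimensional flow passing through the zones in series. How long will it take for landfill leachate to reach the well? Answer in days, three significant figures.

For zones in series the flux q is common to all zones; the equivalent conductivity is the harmonic (thickness-weighted) mean, K_eq = L_total / Σ(L_j/K_j).
Σ(L/K) = 697/23.3 + 672/195 = 29.91 + 3.446 = 33.36 d
K_eq = L_total / Σ(L/K) = 1369 / 33.36 = 41.04 m/d
q = K_eq · i = 41.04 × 0.020 = 0.8207 m/d (same in every zone)
Zone A: v = q/n = 0.8207/0.27 = 3.040 m/d → t_A = 697/3.040 = 229.3 d
Zone B: v = q/n = 0.8207/0.29 = 2.830 m/d → t_B = 672/2.830 = 237.4 d
Total t = 229.3 + 237.4 = 466.7 d

467 days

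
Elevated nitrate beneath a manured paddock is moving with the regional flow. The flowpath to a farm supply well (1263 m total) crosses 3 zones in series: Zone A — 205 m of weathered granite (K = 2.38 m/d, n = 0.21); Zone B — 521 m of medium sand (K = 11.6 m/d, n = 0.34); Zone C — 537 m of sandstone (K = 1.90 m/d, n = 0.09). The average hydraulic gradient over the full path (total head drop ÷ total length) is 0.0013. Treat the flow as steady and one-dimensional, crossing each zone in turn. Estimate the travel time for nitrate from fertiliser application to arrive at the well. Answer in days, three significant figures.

67700 days

Steady 1-D flow in series ⇒ the Darcy flux q is identical in every zone and the zone head losses add (resistances L/K in series).
Σ(L/K) = 205/2.38 + 521/11.6 + 537/1.90 = 86.13 + 44.91 + 282.6 = 413.7 d
K_eq = L_total / Σ(L/K) = 1263 / 413.7 = 3.053 m/d
q = K_eq · i = 3.053 × 0.0013 = 0.003969 m/d (same in every zone)
Zone A: v = q/n = 0.003969/0.21 = 0.01890 m/d → t_A = 205/0.01890 = 10850 d
Zone B: v = q/n = 0.003969/0.34 = 0.01167 m/d → t_B = 521/0.01167 = 44630 d
Zone C: v = q/n = 0.003969/0.09 = 0.04410 m/d → t_C = 537/0.04410 = 12180 d
Total t = 10850 + 44630 + 12180 = 67650 d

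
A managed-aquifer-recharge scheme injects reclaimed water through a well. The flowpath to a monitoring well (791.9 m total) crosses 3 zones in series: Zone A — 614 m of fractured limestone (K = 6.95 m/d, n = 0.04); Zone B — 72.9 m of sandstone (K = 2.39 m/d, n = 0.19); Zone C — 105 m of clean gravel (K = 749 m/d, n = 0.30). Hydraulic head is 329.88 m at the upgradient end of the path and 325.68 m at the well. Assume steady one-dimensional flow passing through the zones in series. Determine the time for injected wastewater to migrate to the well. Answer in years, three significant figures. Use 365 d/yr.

Total head drop ΔH = 329.88 − 325.68 = 4.20 m
Continuity: the same q passes through each zone, so ΔH = q·Σ(L_j/K_j) — the zones act as resistances in series.
Σ(L/K) = 614/6.95 + 72.9/2.39 + 105/749 = 88.35 + 30.50 + 0.1402 = 119.0 d
q = ΔH / Σ(L/K) = 4.20 / 119.0 = 0.03530 m/d (same in every zone)
Zone A: v = q/n = 0.03530/0.04 = 0.8824 m/d → t_A = 614/0.8824 = 695.8 d
Zone B: v = q/n = 0.03530/0.19 = 0.1858 m/d → t_B = 72.9/0.1858 = 392.4 d
Zone C: v = q/n = 0.03530/0.30 = 0.1177 m/d → t_C = 105/0.1177 = 892.4 d
Total t = 695.8 + 392.4 + 892.4 = 1981 d
   = 1981 / 365 = 5.43 yr

5.43 years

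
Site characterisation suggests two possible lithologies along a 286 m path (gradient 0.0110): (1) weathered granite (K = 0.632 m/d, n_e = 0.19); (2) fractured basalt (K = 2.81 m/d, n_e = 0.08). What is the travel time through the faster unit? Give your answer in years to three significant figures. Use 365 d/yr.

Unit 1 (weathered granite): v = 0.632×0.011/0.19 = 0.03659 m/d, t = 286/0.03659 = 7816 d
Unit 2 (fractured basalt): v = 2.81×0.011/0.08 = 0.3864 m/d, t = 286/0.3864 = 740.2 d
Faster: 740.2 d / 365 = 2.03 yr

2.03 years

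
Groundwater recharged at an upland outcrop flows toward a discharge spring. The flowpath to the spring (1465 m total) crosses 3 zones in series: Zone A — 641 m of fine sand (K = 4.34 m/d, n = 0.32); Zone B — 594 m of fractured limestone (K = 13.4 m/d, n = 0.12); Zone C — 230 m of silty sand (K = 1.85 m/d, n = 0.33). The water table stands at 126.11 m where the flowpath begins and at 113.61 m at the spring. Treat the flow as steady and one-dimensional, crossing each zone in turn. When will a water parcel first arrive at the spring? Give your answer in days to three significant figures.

Total head drop ΔH = 126.11 − 113.61 = 12.50 m
Continuity: the same q passes through each zone, so ΔH = q·Σ(L_j/K_j) — the zones act as resistances in series.
Σ(L/K) = 641/4.34 + 594/13.4 + 230/1.85 = 147.7 + 44.33 + 124.3 = 316.3 d
q = ΔH / Σ(L/K) = 12.50 / 316.3 = 0.03951 m/d (same in every zone)
Zone A: v = q/n = 0.03951/0.32 = 0.1235 m/d → t_A = 641/0.1235 = 5191 d
Zone B: v = q/n = 0.03951/0.12 = 0.3293 m/d → t_B = 594/0.3293 = 1804 d
Zone C: v = q/n = 0.03951/0.33 = 0.1197 m/d → t_C = 230/0.1197 = 1921 d
Total t = 5191 + 1804 + 1921 = 8916 d

8920 days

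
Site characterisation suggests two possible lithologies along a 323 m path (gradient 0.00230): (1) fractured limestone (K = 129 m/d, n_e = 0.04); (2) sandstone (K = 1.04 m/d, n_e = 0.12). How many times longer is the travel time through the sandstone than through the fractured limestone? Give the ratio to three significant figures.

Unit 1 (fractured limestone): v = 129×0.0023/0.04 = 7.418 m/d, t = 323/7.418 = 43.55 d
Unit 2 (sandstone): v = 1.04×0.0023/0.12 = 0.01993 m/d, t = 323/0.01993 = 16200 d
t(sandstone) / t(fractured limestone) = 16200/43.55 = 372

372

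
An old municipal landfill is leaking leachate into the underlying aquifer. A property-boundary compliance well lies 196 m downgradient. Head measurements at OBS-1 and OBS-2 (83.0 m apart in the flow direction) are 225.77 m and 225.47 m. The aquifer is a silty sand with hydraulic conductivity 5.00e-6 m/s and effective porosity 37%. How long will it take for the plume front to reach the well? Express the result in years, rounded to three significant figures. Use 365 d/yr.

Hydraulic gradient i = (225.77 − 225.47) / 83.0 = 0.30 / 83.0 = 0.003614
K = 5.00e-6 m/s × 86400 s/d = 0.4320 m/d
Darcy flux q = K·i = 0.4320 × 0.003614 = 0.001561 m/d
v = Ki/n = 0.4320·0.003614/0.37 = 0.004220 m/d
t = L / v = 196 / 0.004220 = 46440 d
   = 46440 / 365 = 127 yr

127 years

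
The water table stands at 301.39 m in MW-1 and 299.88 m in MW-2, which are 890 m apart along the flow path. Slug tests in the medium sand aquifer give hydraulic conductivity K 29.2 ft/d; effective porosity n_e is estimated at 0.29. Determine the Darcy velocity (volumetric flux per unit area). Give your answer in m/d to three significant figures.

0.0151 m/d

Hydraulic gradient i = (301.39 − 299.88) / 890 = 1.51 / 890 = 0.001697
K = 29.2 ft/d × 0.3048 = 8.900 m/d
Specific discharge q = 8.900 × 0.001697 = 0.01510 m/d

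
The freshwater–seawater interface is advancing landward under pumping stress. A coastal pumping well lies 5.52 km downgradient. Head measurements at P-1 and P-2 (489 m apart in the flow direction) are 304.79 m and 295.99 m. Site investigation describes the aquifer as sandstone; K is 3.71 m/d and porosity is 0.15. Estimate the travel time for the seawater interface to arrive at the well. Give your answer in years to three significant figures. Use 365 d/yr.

34.0 years

Hydraulic gradient i = (304.79 − 295.99) / 489 = 8.80 / 489 = 0.01800
Darcy flux q = K·i = 3.71 × 0.01800 = 0.06676 m/d
Seepage velocity v = q / n = 0.06676 / 0.15 = 0.4451 m/d
L = 5.52 km = 5520 m
t = L / v = 5520 / 0.4451 = 12400 d
   = 12400 / 365 = 34.0 yr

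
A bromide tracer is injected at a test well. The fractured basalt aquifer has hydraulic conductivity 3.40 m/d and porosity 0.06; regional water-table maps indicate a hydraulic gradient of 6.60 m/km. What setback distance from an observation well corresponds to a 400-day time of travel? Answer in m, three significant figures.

Specific discharge q = 3.40 × 0.0066 = 0.02244 m/d
v = Ki/n = 3.40·0.0066/0.06 = 0.3740 m/d
L = v × T = 0.3740 × 400 = 149.6 m

150 m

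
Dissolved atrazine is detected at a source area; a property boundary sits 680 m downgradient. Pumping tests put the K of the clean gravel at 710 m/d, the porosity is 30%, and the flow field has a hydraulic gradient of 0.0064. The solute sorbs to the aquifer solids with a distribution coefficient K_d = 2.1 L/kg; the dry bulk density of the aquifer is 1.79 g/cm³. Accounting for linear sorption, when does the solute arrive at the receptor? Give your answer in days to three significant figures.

q = Ki = 710 × 0.0064 = 4.544 m/d
Average linear velocity = 4.544 / 0.30 = 15.15 m/d
Retardation R = 1 + ρ_b·K_d/n = 1 + 1.79×2.1/0.30 = 13.53
Contaminant velocity v_c = v/R = 15.15/13.53 = 1.119 m/d
t = L/v_c = 680/1.119 = 607.4 d

607 days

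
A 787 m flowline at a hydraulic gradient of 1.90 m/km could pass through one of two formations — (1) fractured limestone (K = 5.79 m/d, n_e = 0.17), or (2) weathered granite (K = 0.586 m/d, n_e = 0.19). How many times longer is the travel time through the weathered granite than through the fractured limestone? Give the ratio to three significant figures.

Unit 1 (fractured limestone): v = 5.79×0.0019/0.17 = 0.06471 m/d, t = 787/0.06471 = 12160 d
Unit 2 (weathered granite): v = 0.586×0.0019/0.19 = 0.005860 m/d, t = 787/0.005860 = 134300 d
t(weathered granite) / t(fractured limestone) = 134300/12160 = 11.0

11.0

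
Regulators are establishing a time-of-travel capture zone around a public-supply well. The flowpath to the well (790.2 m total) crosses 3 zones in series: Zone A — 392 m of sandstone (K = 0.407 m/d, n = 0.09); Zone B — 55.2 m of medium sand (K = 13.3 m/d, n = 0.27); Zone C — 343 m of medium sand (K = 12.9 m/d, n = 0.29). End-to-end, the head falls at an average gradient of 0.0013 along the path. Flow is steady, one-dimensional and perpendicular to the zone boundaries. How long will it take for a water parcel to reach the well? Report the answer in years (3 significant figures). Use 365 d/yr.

397 years

For zones in series the flux q is common to all zones; the equivalent conductivity is the harmonic (thickness-weighted) mean, K_eq = L_total / Σ(L_j/K_j).
Σ(L/K) = 392/0.407 + 55.2/13.3 + 343/12.9 = 963.1 + 4.150 + 26.59 = 993.9 d
K_eq = L_total / Σ(L/K) = 790.2 / 993.9 = 0.7951 m/d
q = K_eq · i = 0.7951 × 0.0013 = 0.001034 m/d (same in every zone)
Zone A: v = q/n = 0.001034/0.09 = 0.01148 m/d → t_A = 392/0.01148 = 34130 d
Zone B: v = q/n = 0.001034/0.27 = 0.003828 m/d → t_B = 55.2/0.003828 = 14420 d
Zone C: v = q/n = 0.001034/0.29 = 0.003564 m/d → t_C = 343/0.003564 = 96240 d
Total t = 34130 + 14420 + 96240 = 144800 d
   = 144800 / 365 = 397 yr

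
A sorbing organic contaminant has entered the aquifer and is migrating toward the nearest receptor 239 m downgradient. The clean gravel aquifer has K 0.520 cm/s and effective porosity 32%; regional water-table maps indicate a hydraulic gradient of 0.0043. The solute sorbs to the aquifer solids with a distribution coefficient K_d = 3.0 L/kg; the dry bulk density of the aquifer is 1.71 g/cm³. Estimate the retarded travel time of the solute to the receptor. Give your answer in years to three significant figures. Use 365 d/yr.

K = 0.520 cm/s × 864 = 449.3 m/d
Specific discharge q = 449.3 × 0.0043 = 1.932 m/d
Seepage velocity v = q / n = 1.932 / 0.32 = 6.037 m/d
Retardation R = 1 + ρ_b·K_d/n = 1 + 1.71×3.0/0.32 = 17.03
Contaminant velocity v_c = v/R = 6.037/17.03 = 0.3545 m/d
t = L/v_c = 239/0.3545 = 674.2 d
   = 674.2/365 = 1.85 yr

1.85 years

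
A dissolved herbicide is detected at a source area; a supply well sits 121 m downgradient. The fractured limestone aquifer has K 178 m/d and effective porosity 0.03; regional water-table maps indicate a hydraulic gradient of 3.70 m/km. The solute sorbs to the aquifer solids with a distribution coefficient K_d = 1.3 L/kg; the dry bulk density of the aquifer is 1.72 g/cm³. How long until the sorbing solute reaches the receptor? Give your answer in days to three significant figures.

Darcy flux q = K·i = 178 × 0.0037 = 0.6586 m/d
v = Ki/n = 178·0.0037/0.03 = 21.95 m/d
Retardation R = 1 + ρ_b·K_d/n = 1 + 1.72×1.3/0.03 = 75.53
Contaminant velocity v_c = v/R = 21.95/75.53 = 0.2906 m/d
t = L/v_c = 121/0.2906 = 416.3 d

416 days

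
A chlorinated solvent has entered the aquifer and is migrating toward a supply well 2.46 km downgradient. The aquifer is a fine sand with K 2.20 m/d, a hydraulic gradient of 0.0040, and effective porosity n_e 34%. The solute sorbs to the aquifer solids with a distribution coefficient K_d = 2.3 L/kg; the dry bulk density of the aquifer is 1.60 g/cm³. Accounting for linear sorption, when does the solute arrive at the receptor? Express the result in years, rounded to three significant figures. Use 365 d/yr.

q = Ki = 2.20 × 0.0040 = 0.008800 m/d
v = Ki/n = 2.20·0.0040/0.34 = 0.02588 m/d
Retardation R = 1 + ρ_b·K_d/n = 1 + 1.60×2.3/0.34 = 11.82
Contaminant velocity v_c = v/R = 0.02588/11.82 = 0.002189 m/d
L = 2.46 km = 2460 m
t = L/v_c = 2460/0.002189 = 1.124e6 d
   = 1.124e6/365 = 3080 yr

3080 years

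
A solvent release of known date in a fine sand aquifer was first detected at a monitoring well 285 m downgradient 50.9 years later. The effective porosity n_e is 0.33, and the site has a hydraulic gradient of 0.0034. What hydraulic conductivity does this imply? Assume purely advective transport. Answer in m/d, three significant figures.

1.49 m/d

t = 50.9 years = 18580 d
v = L / t = 285 / 18580 = 0.01534 m/d
K = v · n / i = 0.01534 × 0.33 / 0.0034 = 1.49 m/d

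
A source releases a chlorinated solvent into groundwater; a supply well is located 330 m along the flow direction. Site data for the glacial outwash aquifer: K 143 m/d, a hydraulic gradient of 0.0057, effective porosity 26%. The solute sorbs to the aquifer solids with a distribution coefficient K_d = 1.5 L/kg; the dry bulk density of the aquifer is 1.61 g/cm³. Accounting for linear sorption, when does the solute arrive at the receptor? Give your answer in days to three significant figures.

Specific discharge q = 143 × 0.0057 = 0.8151 m/d
v_s = q/n_e = 0.8151/0.26 = 3.135 m/d
Retardation R = 1 + ρ_b·K_d/n = 1 + 1.61×1.5/0.26 = 10.29
Contaminant velocity v_c = v/R = 3.135/10.29 = 0.3047 m/d
t = L/v_c = 330/0.3047 = 1083 d

1080 days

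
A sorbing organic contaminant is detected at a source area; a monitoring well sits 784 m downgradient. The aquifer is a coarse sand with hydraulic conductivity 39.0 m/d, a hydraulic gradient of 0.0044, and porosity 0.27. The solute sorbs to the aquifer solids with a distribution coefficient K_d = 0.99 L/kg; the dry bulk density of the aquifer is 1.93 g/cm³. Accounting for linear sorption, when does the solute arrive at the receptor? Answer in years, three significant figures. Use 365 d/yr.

27.3 years

Specific discharge q = 39.0 × 0.0044 = 0.1716 m/d
Average linear velocity = 0.1716 / 0.27 = 0.6356 m/d
Retardation R = 1 + ρ_b·K_d/n = 1 + 1.93×0.99/0.27 = 8.077
Contaminant velocity v_c = v/R = 0.6356/8.077 = 0.07869 m/d
t = L/v_c = 784/0.07869 = 9963 d
   = 9963/365 = 27.3 yr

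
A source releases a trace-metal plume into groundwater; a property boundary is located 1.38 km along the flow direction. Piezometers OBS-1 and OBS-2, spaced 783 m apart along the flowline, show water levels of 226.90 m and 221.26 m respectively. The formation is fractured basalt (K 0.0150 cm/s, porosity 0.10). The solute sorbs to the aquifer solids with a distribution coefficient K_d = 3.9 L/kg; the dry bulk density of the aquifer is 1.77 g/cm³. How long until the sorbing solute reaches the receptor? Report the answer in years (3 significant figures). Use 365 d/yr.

284 years

Hydraulic gradient i = (226.90 − 221.26) / 783 = 5.64 / 783 = 0.007203
K = 0.0150 cm/s × 864 = 12.96 m/d
Specific discharge q = 12.96 × 0.007203 = 0.09335 m/d
Average linear velocity = 0.09335 / 0.10 = 0.9335 m/d
Retardation R = 1 + ρ_b·K_d/n = 1 + 1.77×3.9/0.10 = 70.03
Contaminant velocity v_c = v/R = 0.9335/70.03 = 0.01333 m/d
L = 1.38 km = 1380 m
t = L/v_c = 1380/0.01333 = 103500 d
   = 103500/365 = 284 yr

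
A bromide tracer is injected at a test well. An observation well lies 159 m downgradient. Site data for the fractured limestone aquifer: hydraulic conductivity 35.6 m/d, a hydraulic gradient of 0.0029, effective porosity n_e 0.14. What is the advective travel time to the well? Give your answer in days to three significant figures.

216 days

Darcy flux q = K·i = 35.6 × 0.0029 = 0.1032 m/d
Seepage velocity v = q / n = 0.1032 / 0.14 = 0.7374 m/d
t = L / v = 159 / 0.7374 = 215.6 d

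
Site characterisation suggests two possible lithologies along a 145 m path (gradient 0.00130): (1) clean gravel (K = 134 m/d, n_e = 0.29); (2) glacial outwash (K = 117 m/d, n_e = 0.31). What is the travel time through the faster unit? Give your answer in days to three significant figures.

Unit 1 (clean gravel): v = 134×0.0013/0.29 = 0.6007 m/d, t = 145/0.6007 = 241.4 d
Unit 2 (glacial outwash): v = 117×0.0013/0.31 = 0.4906 m/d, t = 145/0.4906 = 295.5 d
Faster unit: t = 241 d

241 days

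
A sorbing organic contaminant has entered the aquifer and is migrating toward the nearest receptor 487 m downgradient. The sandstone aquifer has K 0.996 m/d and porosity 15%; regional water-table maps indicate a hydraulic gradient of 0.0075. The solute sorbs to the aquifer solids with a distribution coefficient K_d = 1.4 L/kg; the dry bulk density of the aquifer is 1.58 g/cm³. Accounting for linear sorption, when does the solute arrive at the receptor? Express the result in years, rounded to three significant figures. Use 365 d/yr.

422 years

Specific discharge q = 0.996 × 0.0075 = 0.007470 m/d
v = Ki/n = 0.996·0.0075/0.15 = 0.04980 m/d
Retardation R = 1 + ρ_b·K_d/n = 1 + 1.58×1.4/0.15 = 15.75
Contaminant velocity v_c = v/R = 0.04980/15.75 = 0.003163 m/d
t = L/v_c = 487/0.003163 = 154000 d
   = 154000/365 = 422 yr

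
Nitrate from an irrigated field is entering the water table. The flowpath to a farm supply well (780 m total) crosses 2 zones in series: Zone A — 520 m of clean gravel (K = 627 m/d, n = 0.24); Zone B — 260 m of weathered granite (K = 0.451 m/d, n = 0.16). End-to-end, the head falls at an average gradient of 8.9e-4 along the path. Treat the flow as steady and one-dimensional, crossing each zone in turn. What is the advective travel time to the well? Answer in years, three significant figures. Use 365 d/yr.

For zones in series the flux q is common to all zones; the equivalent conductivity is the harmonic (thickness-weighted) mean, K_eq = L_total / Σ(L_j/K_j).
Σ(L/K) = 520/627 + 260/0.451 = 0.8293 + 576.5 = 577.3 d
K_eq = L_total / Σ(L/K) = 780 / 577.3 = 1.351 m/d
q = K_eq · i = 1.351 × 8.9e-4 = 0.001202 m/d (same in every zone)
Zone A: v = q/n = 0.001202/0.24 = 0.005010 m/d → t_A = 520/0.005010 = 103800 d
Zone B: v = q/n = 0.001202/0.16 = 0.007515 m/d → t_B = 260/0.007515 = 34600 d
Total t = 103800 + 34600 = 138400 d
   = 138400 / 365 = 379 yr

379 years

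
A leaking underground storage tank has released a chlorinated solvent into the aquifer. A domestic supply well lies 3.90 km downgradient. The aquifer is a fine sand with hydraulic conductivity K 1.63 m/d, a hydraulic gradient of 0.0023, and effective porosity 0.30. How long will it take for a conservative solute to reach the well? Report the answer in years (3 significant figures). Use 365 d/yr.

q = Ki = 1.63 × 0.0023 = 0.003749 m/d
v_s = q/n_e = 0.003749/0.30 = 0.01250 m/d
L = 3.90 km = 3900 m
t = L / v = 3900 / 0.01250 = 312100 d
   = 312100 / 365 = 855 yr

855 years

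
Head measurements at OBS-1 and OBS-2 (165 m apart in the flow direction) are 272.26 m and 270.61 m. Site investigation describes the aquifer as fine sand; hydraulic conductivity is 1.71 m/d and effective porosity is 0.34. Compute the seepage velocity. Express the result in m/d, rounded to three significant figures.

0.0503 m/d

Hydraulic gradient i = (272.26 − 270.61) / 165 = 1.65 / 165 = 0.01000
Darcy flux q = K·i = 1.71 × 0.01000 = 0.01710 m/d
v = Ki/n = 1.71·0.01000/0.34 = 0.05029 m/d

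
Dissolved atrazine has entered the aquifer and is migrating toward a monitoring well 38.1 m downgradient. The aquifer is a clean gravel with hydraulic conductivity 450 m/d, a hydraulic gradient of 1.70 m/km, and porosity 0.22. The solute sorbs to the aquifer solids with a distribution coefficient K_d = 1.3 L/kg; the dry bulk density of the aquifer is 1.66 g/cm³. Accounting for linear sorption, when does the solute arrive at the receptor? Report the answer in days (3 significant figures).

118 days

Specific discharge q = 450 × 0.0017 = 0.7650 m/d
Average linear velocity = 0.7650 / 0.22 = 3.477 m/d
Retardation R = 1 + ρ_b·K_d/n = 1 + 1.66×1.3/0.22 = 10.81
Contaminant velocity v_c = v/R = 3.477/10.81 = 0.3217 m/d
t = L/v_c = 38.1/0.3217 = 118.4 d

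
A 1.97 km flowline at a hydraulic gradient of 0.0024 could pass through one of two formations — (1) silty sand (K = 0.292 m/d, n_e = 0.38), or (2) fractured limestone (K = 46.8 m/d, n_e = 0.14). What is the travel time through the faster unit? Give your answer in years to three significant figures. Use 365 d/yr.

6.73 years

Unit 1 (silty sand): v = 0.292×0.0024/0.38 = 0.001844 m/d, t = 1970/0.001844 = 1.068e6 d
Unit 2 (fractured limestone): v = 46.8×0.0024/0.14 = 0.8023 m/d, t = 1970/0.8023 = 2455 d
Faster: 2455 d / 365 = 6.73 yr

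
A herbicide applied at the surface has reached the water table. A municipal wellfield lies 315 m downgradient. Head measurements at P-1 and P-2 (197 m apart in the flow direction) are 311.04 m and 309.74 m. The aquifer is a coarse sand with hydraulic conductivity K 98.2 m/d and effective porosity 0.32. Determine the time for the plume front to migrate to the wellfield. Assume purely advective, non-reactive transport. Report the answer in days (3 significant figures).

Hydraulic gradient i = (311.04 − 309.74) / 197 = 1.30 / 197 = 0.006599
q = Ki = 98.2 × 0.006599 = 0.6480 m/d
v_s = q/n_e = 0.6480/0.32 = 2.025 m/d
t = L / v = 315 / 2.025 = 155.6 d

156 days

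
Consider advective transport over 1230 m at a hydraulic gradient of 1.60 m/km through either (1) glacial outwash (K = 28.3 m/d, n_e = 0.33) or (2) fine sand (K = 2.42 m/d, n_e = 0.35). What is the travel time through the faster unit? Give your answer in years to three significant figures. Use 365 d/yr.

24.6 years

Unit 1 (glacial outwash): v = 28.3×0.0016/0.33 = 0.1372 m/d, t = 1230/0.1372 = 8964 d
Unit 2 (fine sand): v = 2.42×0.0016/0.35 = 0.01106 m/d, t = 1230/0.01106 = 111200 d
Faster: 8964 d / 365 = 24.6 yr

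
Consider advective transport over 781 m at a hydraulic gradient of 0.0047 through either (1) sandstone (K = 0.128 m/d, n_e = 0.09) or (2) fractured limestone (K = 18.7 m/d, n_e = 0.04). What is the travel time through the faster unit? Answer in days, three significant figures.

Unit 1 (sandstone): v = 0.128×0.0047/0.09 = 0.006684 m/d, t = 781/0.006684 = 116800 d
Unit 2 (fractured limestone): v = 18.7×0.0047/0.04 = 2.197 m/d, t = 781/2.197 = 355.4 d
Faster unit: t = 355 d

355 days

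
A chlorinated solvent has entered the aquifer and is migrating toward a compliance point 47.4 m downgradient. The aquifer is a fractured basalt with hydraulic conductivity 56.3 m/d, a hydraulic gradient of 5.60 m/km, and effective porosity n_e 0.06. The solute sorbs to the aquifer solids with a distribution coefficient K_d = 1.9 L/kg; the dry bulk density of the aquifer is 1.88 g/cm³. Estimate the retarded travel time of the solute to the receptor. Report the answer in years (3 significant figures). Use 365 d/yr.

q = Ki = 56.3 × 0.0056 = 0.3153 m/d
v = Ki/n = 56.3·0.0056/0.06 = 5.255 m/d
Retardation R = 1 + ρ_b·K_d/n = 1 + 1.88×1.9/0.06 = 60.53
Contaminant velocity v_c = v/R = 5.255/60.53 = 0.08681 m/d
t = L/v_c = 47.4/0.08681 = 546.0 d
   = 546.0/365 = 1.50 yr

1.50 years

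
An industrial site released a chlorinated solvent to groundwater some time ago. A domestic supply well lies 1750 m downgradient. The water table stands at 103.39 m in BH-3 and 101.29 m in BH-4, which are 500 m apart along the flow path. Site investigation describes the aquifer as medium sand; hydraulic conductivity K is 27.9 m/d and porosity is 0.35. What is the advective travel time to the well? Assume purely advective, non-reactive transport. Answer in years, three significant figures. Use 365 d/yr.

Hydraulic gradient i = (103.39 − 101.29) / 500 = 2.10 / 500 = 0.004200
Darcy flux q = K·i = 27.9 × 0.004200 = 0.1172 m/d
v_s = q/n_e = 0.1172/0.35 = 0.3348 m/d
t = L / v = 1750 / 0.3348 = 5227 d
   = 5227 / 365 = 14.3 yr

14.3 years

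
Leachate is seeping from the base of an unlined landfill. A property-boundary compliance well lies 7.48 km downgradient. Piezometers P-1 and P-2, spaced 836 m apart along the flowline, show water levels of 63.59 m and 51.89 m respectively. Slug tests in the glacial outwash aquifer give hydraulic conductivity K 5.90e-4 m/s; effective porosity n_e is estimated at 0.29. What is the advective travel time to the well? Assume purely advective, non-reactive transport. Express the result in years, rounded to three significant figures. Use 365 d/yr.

8.33 years

Hydraulic gradient i = (63.59 − 51.89) / 836 = 11.70 / 836 = 0.01400
K = 5.90e-4 m/s × 86400 s/d = 50.98 m/d
Specific discharge q = 50.98 × 0.01400 = 0.7134 m/d
v = Ki/n = 50.98·0.01400/0.29 = 2.460 m/d
L = 7.48 km = 7480 m
t = L / v = 7480 / 2.460 = 3041 d
   = 3041 / 365 = 8.33 yr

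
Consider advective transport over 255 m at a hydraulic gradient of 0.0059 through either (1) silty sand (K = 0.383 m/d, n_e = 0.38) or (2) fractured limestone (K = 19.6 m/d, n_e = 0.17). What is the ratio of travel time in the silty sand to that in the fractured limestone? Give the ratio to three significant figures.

Unit 1 (silty sand): v = 0.383×0.0059/0.38 = 0.005947 m/d, t = 255/0.005947 = 42880 d
Unit 2 (fractured limestone): v = 19.6×0.0059/0.17 = 0.6802 m/d, t = 255/0.6802 = 374.9 d
t(silty sand) / t(fractured limestone) = 42880/374.9 = 114

114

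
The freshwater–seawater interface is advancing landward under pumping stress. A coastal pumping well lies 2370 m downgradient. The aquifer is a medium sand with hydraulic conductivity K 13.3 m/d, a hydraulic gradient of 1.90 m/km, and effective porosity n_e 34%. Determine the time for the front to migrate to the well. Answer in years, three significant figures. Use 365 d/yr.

87.4 years

q = Ki = 13.3 × 0.0019 = 0.02527 m/d
Seepage velocity v = q / n = 0.02527 / 0.34 = 0.07432 m/d
t = L / v = 2370 / 0.07432 = 31890 d
   = 31890 / 365 = 87.4 yr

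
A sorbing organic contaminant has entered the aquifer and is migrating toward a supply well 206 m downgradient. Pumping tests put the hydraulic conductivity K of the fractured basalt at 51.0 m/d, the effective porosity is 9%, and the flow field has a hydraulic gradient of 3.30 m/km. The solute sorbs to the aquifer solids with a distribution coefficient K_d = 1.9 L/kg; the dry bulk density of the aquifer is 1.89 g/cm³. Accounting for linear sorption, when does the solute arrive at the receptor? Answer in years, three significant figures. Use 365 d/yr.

12.3 years

Specific discharge q = 51.0 × 0.0033 = 0.1683 m/d
Seepage velocity v = q / n = 0.1683 / 0.09 = 1.870 m/d
Retardation R = 1 + ρ_b·K_d/n = 1 + 1.89×1.9/0.09 = 40.90
Contaminant velocity v_c = v/R = 1.870/40.90 = 0.04572 m/d
t = L/v_c = 206/0.04572 = 4506 d
   = 4506/365 = 12.3 yr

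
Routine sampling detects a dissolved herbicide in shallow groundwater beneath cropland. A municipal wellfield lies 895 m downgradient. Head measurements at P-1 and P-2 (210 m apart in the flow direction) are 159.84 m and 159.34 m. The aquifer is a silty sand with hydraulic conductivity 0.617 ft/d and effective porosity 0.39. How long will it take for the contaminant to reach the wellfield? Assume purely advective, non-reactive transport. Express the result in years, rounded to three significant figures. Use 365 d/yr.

Hydraulic gradient i = (159.84 − 159.34) / 210 = 0.50 / 210 = 0.002381
K = 0.617 ft/d × 0.3048 = 0.1881 m/d
q = Ki = 0.1881 × 0.002381 = 4.478e-4 m/d
v = Ki/n = 0.1881·0.002381/0.39 = 0.001148 m/d
t = L / v = 895 / 0.001148 = 779500 d
   = 779500 / 365 = 2140 yr

2140 years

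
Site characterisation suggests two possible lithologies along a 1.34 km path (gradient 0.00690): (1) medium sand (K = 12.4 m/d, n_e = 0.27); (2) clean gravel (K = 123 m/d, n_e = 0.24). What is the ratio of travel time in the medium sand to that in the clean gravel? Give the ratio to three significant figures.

Unit 1 (medium sand): v = 12.4×0.0069/0.27 = 0.3169 m/d, t = 1340/0.3169 = 4229 d
Unit 2 (clean gravel): v = 123×0.0069/0.24 = 3.536 m/d, t = 1340/3.536 = 378.9 d
t(medium sand) / t(clean gravel) = 4229/378.9 = 11.2

11.2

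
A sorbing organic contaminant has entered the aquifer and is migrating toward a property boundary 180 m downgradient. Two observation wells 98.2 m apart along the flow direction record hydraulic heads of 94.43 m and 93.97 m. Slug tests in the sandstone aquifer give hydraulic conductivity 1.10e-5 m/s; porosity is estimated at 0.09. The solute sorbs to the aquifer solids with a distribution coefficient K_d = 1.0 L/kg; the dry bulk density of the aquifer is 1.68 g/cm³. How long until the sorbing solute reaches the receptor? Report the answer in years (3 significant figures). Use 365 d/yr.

196 years

Hydraulic gradient i = (94.43 − 93.97) / 98.2 = 0.46 / 98.2 = 0.004684
K = 1.10e-5 m/s × 86400 s/d = 0.9504 m/d
q = Ki = 0.9504 × 0.004684 = 0.004452 m/d
v_s = q/n_e = 0.004452/0.09 = 0.04947 m/d
Retardation R = 1 + ρ_b·K_d/n = 1 + 1.68×1.0/0.09 = 19.67
Contaminant velocity v_c = v/R = 0.04947/19.67 = 0.002515 m/d
t = L/v_c = 180/0.002515 = 71560 d
   = 71560/365 = 196 yr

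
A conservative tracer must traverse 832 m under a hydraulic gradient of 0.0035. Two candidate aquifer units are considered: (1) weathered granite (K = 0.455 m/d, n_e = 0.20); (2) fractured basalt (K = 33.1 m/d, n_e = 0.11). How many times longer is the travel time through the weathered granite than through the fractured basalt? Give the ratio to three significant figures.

132

Unit 1 (weathered granite): v = 0.455×0.0035/0.20 = 0.007963 m/d, t = 832/0.007963 = 104500 d
Unit 2 (fractured basalt): v = 33.1×0.0035/0.11 = 1.053 m/d, t = 832/1.053 = 790.0 d
t(weathered granite) / t(fractured basalt) = 104500/790.0 = 132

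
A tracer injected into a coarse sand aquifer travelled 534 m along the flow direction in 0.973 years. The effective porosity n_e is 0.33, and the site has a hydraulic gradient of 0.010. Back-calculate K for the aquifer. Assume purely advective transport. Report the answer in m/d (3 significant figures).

49.6 m/d

t = 0.973 years = 355.1 d
v = L / t = 534 / 355.1 = 1.504 m/d
K = v · n / i = 1.504 × 0.33 / 0.010 = 49.6 m/d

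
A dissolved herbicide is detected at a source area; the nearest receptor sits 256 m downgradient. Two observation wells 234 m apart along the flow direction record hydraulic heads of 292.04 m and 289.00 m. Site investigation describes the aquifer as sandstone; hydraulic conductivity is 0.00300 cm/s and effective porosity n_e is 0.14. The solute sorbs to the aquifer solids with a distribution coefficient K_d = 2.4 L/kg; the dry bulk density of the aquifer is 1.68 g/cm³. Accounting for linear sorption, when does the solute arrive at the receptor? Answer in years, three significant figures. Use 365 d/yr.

86.9 years

Hydraulic gradient i = (292.04 − 289.00) / 234 = 3.04 / 234 = 0.01299
K = 0.00300 cm/s × 864 = 2.592 m/d
q = Ki = 2.592 × 0.01299 = 0.03367 m/d
v_s = q/n_e = 0.03367/0.14 = 0.2405 m/d
Retardation R = 1 + ρ_b·K_d/n = 1 + 1.68×2.4/0.14 = 29.80
Contaminant velocity v_c = v/R = 0.2405/29.80 = 0.008071 m/d
t = L/v_c = 256/0.008071 = 31720 d
   = 31720/365 = 86.9 yr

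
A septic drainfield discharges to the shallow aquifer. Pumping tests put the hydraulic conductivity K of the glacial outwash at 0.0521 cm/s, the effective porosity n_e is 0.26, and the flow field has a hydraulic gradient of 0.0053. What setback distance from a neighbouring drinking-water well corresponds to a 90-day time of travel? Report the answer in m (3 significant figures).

82.6 m

K = 0.0521 cm/s × 864 = 45.01 m/d
q = Ki = 45.01 × 0.0053 = 0.2386 m/d
v_s = q/n_e = 0.2386/0.26 = 0.9176 m/d
L = v × T = 0.9176 × 90 = 82.58 m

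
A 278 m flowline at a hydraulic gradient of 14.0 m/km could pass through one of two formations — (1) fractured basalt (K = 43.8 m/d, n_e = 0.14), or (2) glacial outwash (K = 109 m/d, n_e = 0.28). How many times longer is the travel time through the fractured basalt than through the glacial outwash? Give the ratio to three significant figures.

Unit 1 (fractured basalt): v = 43.8×0.014/0.14 = 4.380 m/d, t = 278/4.380 = 63.47 d
Unit 2 (glacial outwash): v = 109×0.014/0.28 = 5.450 m/d, t = 278/5.450 = 51.01 d
t(fractured basalt) / t(glacial outwash) = 63.47/51.01 = 1.24

1.24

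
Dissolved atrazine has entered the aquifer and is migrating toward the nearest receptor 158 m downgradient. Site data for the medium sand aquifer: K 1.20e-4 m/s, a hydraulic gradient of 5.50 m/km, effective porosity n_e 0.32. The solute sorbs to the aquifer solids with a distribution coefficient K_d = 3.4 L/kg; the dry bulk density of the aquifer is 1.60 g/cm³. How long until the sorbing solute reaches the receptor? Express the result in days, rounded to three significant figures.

16000 days

K = 1.20e-4 m/s × 86400 s/d = 10.37 m/d
Specific discharge q = 10.37 × 0.0055 = 0.05702 m/d
v_s = q/n_e = 0.05702/0.32 = 0.1782 m/d
Retardation R = 1 + ρ_b·K_d/n = 1 + 1.60×3.4/0.32 = 18.00
Contaminant velocity v_c = v/R = 0.1782/18.00 = 0.009900 m/d
t = L/v_c = 158/0.009900 = 15960 d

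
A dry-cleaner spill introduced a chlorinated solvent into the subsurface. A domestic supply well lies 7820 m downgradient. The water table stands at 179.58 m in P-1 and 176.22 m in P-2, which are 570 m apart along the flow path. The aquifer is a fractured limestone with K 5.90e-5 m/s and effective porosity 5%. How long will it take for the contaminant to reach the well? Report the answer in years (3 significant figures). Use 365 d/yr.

Hydraulic gradient i = (179.58 − 176.22) / 570 = 3.36 / 570 = 0.005895
K = 5.90e-5 m/s × 86400 s/d = 5.098 m/d
Specific discharge q = 5.098 × 0.005895 = 0.03005 m/d
v = Ki/n = 5.098·0.005895/0.05 = 0.6010 m/d
t = L / v = 7820 / 0.6010 = 13010 d
   = 13010 / 365 = 35.6 yr

35.6 years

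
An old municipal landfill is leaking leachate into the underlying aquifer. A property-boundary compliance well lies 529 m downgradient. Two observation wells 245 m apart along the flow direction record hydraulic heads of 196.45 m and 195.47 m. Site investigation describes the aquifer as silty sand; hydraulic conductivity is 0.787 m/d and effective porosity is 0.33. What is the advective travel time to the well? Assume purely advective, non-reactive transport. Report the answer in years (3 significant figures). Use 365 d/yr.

152 years

Hydraulic gradient i = (196.45 − 195.47) / 245 = 0.98 / 245 = 0.004000
Specific discharge q = 0.787 × 0.004000 = 0.003148 m/d
Average linear velocity = 0.003148 / 0.33 = 0.009539 m/d
t = L / v = 529 / 0.009539 = 55450 d
   = 55450 / 365 = 152 yr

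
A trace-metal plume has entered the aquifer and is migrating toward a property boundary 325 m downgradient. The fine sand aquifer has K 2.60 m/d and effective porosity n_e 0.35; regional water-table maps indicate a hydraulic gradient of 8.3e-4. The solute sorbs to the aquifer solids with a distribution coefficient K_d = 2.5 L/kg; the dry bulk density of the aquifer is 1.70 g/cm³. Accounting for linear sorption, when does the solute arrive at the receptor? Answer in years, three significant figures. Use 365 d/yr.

1900 years

Specific discharge q = 2.60 × 8.3e-4 = 0.002158 m/d
Average linear velocity = 0.002158 / 0.35 = 0.006166 m/d
Retardation R = 1 + ρ_b·K_d/n = 1 + 1.70×2.5/0.35 = 13.14
Contaminant velocity v_c = v/R = 0.006166/13.14 = 4.691e-4 m/d
t = L/v_c = 325/4.691e-4 = 692800 d
   = 692800/365 = 1900 yr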